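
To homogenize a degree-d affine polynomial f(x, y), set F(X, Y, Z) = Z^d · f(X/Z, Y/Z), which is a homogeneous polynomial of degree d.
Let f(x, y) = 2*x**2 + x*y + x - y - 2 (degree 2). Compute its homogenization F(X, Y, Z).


F(X, Y, Z) = 2*X**2 + X*Y + X*Z - Y*Z - 2*Z**2

deg(f) = 2.
Substitute x = X/Z, y = Y/Z into f, then multiply by Z^2.
  monomial 2·x^2·y^0 ↦ 2·X^2·Y^0·Z^0.
  monomial 1·x^1·y^1 ↦ 1·X^1·Y^1·Z^0.
  monomial 1·x^1·y^0 ↦ 1·X^1·Y^0·Z^1.
  monomial -1·x^0·y^1 ↦ -1·X^0·Y^1·Z^1.
  monomial -2·x^0·y^0 ↦ -2·X^0·Y^0·Z^2.
Collecting: F(X, Y, Z) = 2*X**2 + X*Y + X*Z - Y*Z - 2*Z**2.


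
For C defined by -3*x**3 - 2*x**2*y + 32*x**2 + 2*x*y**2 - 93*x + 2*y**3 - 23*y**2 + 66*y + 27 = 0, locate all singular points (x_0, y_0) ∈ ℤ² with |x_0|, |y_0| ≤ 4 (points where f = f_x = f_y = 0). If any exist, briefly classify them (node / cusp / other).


Singular points: {(3, 3)}; classification: node.

Compute partial derivatives:
  f_x = -9*x**2 - 4*x*y + 64*x + 2*y**2 - 93.
  f_y = -2*x**2 + 4*x*y + 6*y**2 - 46*y + 66.
Scan x_0 ∈ {−4, ..., 4}. For each x_0, f_y(x_0, y) is a polynomial in y; find its integer roots y ∈ {−4, ..., 4}, then test f_x and f at those candidates.
  x = -4: f_y(-4, y) = 6*y**2 - 62*y + 34; no integer root y with |y| ≤ 4.
  x = -3: f_y(-3, y) = 6*y**2 - 58*y + 48; no integer root y with |y| ≤ 4.
  x = -2: f_y(-2, y) = 6*y**2 - 54*y + 58; no integer root y with |y| ≤ 4.
  x = -1: f_y(-1, y) = 6*y**2 - 50*y + 64; no integer root y with |y| ≤ 4.
  x = 0: f_y(0, y) = 6*y**2 - 46*y + 66; no integer root y with |y| ≤ 4.
  x = 1: f_y(1, y) = 6*y**2 - 42*y + 64; no integer root y with |y| ≤ 4.
  x = 2: f_y(2, y) = 6*y**2 - 38*y + 58; no integer root y with |y| ≤ 4.
  x = 3: f_y(3, y) = 6*y**2 - 34*y + 48; vanishes at y ∈ {3}. (3, 3): f_x = 0, f = 0 — SINGULAR.
  x = 4: f_y(4, y) = 6*y**2 - 30*y + 34; no integer root y with |y| ≤ 4.
Only singular point on the grid: (3, 3).
Classify: substitute x = 3 + u, y = 3 + v and expand: f = -3*u**3 - 2*u**2*v - u**2 + 2*u*v**2 + 2*v**3 + v**2.
No constant or linear terms (consistent with a singular point). Quadratic part: -u**2 + v**2. Cubic part: -3*u**3 - 2*u**2*v + 2*u*v**2 + 2*v**3.
The quadratic part v**2 - u**2 = (v − u)(v + u) splits into two distinct linear factors, so there are two distinct tangent lines y − 3 = ±(x − 3) — this is a node (ordinary double point).
Classification: node.


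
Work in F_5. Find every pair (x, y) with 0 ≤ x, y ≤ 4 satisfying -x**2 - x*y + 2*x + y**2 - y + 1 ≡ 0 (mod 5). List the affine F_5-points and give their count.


Affine F_5-points: {(1, 3), (1, 4), (2, 4), (3, 1), (3, 3)}; count = 5.

For each of the 25 pairs (x, y) ∈ F_5², evaluate f(x, y) mod 5. Record the zeros.
  x = 0: [0↦1, 1↦1, 2↦3, 3↦2, 4↦3]  zeros at y ∈ ∅
  x = 1: [0↦2, 1↦1, 2↦2, 3↦0, 4↦0]  zeros at y ∈ {3, 4}
  x = 2: [0↦1, 1↦4, 2↦4, 3↦1, 4↦0]  zeros at y ∈ {4}
  x = 3: [0↦3, 1↦0, 2↦4, 3↦0, 4↦3]  zeros at y ∈ {1, 3}
  x = 4: [0↦3, 1↦4, 2↦2, 3↦2, 4↦4]  zeros at y ∈ ∅
Collecting zeros: affine points = {(1, 3), (1, 4), (2, 4), (3, 1), (3, 3)}.
Total count |C(F_5)_aff| = 5.


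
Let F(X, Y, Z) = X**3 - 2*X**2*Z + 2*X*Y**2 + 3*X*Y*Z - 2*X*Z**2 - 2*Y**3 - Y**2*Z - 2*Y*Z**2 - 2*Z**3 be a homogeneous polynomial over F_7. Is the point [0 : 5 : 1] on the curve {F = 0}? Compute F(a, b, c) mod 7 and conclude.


F(0,5,1) ≡ 0 (mod 7); P is on the curve.

Evaluate F(0, 5, 1) term-by-term (mod 7).
  X**3 ↦ 1·0·1·1 = 0
  -2*X**2*Z ↦ -2·0·1·1 = 0
  2*X*Y**2 ↦ 2·0·25·1 = 0
  3*X*Y*Z ↦ 3·0·5·1 = 0
  -2*X*Z**2 ↦ -2·0·1·1 = 0
  -2*Y**3 ↦ -2·1·125·1 = -250
  -Y**2*Z ↦ -1·1·25·1 = -25
  -2*Y*Z**2 ↦ -2·1·5·1 = -10
  -2*Z**3 ↦ -2·1·1·1 = -2
Sum: F(0, 5, 1) = (0) + (0) + (0) + (0) + (0) + (-250) + (-25) + (-10) + (-2) = -287.
Reducing mod 7: -287 ≡ 0 (mod 7).
Since F(a, b, c) ≡ 0 (mod 7), P lies on the curve.


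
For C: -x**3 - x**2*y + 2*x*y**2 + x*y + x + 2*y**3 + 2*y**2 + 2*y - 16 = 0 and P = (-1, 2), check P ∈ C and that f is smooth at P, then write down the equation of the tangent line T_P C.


Tangent line at P: 12*x + 24*y - 36 = 0.

Step 1: f(-1, 2) = 0, so P lies on C.
Step 2: partial derivatives
  f_x(x, y) = -3*x**2 - 2*x*y + 2*y**2 + y + 1, f_y(x, y) = -x**2 + 4*x*y + x + 6*y**2 + 4*y + 2.
  f_x(P) = 12, f_y(P) = 24 (gradient nonzero, so P is smooth).
Step 3: tangent line at P: 12·(x − -1) + 24·(y − 2) = 0.
Expanding: 12*x + 24*y - 36 = 0.


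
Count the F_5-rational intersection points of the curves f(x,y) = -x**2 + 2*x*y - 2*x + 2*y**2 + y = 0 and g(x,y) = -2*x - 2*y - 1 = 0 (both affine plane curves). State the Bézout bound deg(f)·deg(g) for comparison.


Common zeros: {(0, 2), (3, 4)}; count = 2; Bézout bound = 2.

deg(f) = 2, deg(g) = 1, so Bézout bound = 2.
Scan x ∈ F_5. For each x, list the y ∈ F_5 with f(x, y) ≡ 0 and those with g(x, y) ≡ 0 (mod 5); the common zeros in that column are the intersection.
  x = 0: f ≡ 0 at y ∈ {0, 2}; g ≡ 0 at y ∈ {2}; common: {2}.
  x = 1: f ≡ 0 at y ∈ ∅; g ≡ 0 at y ∈ {1}; common: ∅.
  x = 2: f ≡ 0 at y ∈ {2, 3}; g ≡ 0 at y ∈ {0}; common: ∅.
  x = 3: f ≡ 0 at y ∈ {0, 4}; g ≡ 0 at y ∈ {4}; common: {4}.
  x = 4: f ≡ 0 at y ∈ ∅; g ≡ 0 at y ∈ {3}; common: ∅.
Collecting: common zeros = {(0, 2), (3, 4)}, so the count is 2.
Comparison with the Bézout bound: 2 ≤ 2 = deg(f)·deg(g), as expected for curves with no common component (the bound is attained).


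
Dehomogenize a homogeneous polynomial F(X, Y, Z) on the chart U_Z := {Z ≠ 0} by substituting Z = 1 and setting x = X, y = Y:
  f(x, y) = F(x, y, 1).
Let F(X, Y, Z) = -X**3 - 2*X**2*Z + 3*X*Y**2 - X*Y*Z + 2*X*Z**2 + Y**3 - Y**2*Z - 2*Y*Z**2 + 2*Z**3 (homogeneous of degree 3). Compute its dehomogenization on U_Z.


f(x, y) = -x**3 - 2*x**2 + 3*x*y**2 - x*y + 2*x + y**3 - y**2 - 2*y + 2

On U_Z we set Z = 1. Each monomial c·X^i·Y^j·Z^k in F becomes c·x^i·y^j·1^k = c·x^i·y^j.
Substituting Z = 1: F(X, Y, 1) = -x**3 - 2*x**2 + 3*x*y**2 - x*y + 2*x + y**3 - y**2 - 2*y + 2.
Note: deg(f) ≤ deg(F) = 3; strict inequality happens when F is divisible by Z (lost terms).


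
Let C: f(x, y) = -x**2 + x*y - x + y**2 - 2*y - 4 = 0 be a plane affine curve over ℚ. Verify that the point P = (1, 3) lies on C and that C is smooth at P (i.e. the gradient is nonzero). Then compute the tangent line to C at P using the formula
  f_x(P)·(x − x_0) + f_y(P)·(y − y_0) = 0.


Tangent line at P: 5*y - 15 = 0.

Step 1: f(1, 3) = 0, so P lies on C.
Step 2: partial derivatives
  f_x(x, y) = -2*x + y - 1, f_y(x, y) = x + 2*y - 2.
  f_x(P) = 0, f_y(P) = 5 (gradient nonzero, so P is smooth).
Step 3: tangent line at P: 0·(x − 1) + 5·(y − 3) = 0.
Expanding: 5*y - 15 = 0.


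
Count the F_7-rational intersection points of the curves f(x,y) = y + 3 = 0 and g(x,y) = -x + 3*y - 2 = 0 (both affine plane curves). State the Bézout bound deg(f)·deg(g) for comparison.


Common zeros: {(3, 4)}; count = 1; Bézout bound = 1.

deg(f) = 1, deg(g) = 1, so Bézout bound = 1.
Scan x ∈ F_7. For each x, list the y ∈ F_7 with f(x, y) ≡ 0 and those with g(x, y) ≡ 0 (mod 7); the common zeros in that column are the intersection.
  x = 0: f ≡ 0 at y ∈ {4}; g ≡ 0 at y ∈ {3}; common: ∅.
  x = 1: f ≡ 0 at y ∈ {4}; g ≡ 0 at y ∈ {1}; common: ∅.
  x = 2: f ≡ 0 at y ∈ {4}; g ≡ 0 at y ∈ {6}; common: ∅.
  x = 3: f ≡ 0 at y ∈ {4}; g ≡ 0 at y ∈ {4}; common: {4}.
  x = 4: f ≡ 0 at y ∈ {4}; g ≡ 0 at y ∈ {2}; common: ∅.
  x = 5: f ≡ 0 at y ∈ {4}; g ≡ 0 at y ∈ {0}; common: ∅.
  x = 6: f ≡ 0 at y ∈ {4}; g ≡ 0 at y ∈ {5}; common: ∅.
Collecting: common zeros = {(3, 4)}, so the count is 1.
Comparison with the Bézout bound: 1 ≤ 1 = deg(f)·deg(g), as expected for curves with no common component (the bound is attained).


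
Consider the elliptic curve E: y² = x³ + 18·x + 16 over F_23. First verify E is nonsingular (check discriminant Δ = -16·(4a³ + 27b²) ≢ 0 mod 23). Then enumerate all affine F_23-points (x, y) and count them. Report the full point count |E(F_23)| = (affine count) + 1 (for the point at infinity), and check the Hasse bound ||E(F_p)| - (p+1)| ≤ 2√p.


Affine points = {(0, 4), (0, 19), (1, 9), (1, 14), (5, 1), (5, 22), (6, 8), (6, 15), (7, 5), (7, 18), (10, 0), (11, 2), (11, 21), (13, 3), (13, 20), (15, 2), (15, 21), (18, 10), (18, 13), (19, 8), (19, 15), (20, 2), (20, 21), (21, 8), (21, 15)}; affine count = 25; |E(F_23)| = 26.

Discriminant check: Δ ∝ 4a³ + 27b² = 4·18³ + 27·16² = 4·5832 + 27·256 ≡ 18 (mod 23). Nonzero ⇒ E is nonsingular.
For each x ∈ F_23, compute rhs = x³ + 18·x + 16 mod 23, then count y ∈ F_23 with y² ≡ rhs.
  x = 0: rhs = 16, matching y values: 4, 19 (2 points).
  x = 1: rhs = 12, matching y values: 9, 14 (2 points).
  x = 2: rhs = 14, matching y values: none (0 points).
  x = 3: rhs = 5, matching y values: none (0 points).
  x = 4: rhs = 14, matching y values: none (0 points).
  x = 5: rhs = 1, matching y values: 1, 22 (2 points).
  x = 6: rhs = 18, matching y values: 8, 15 (2 points).
  x = 7: rhs = 2, matching y values: 5, 18 (2 points).
  x = 8: rhs = 5, matching y values: none (0 points).
  x = 9: rhs = 10, matching y values: none (0 points).
  x = 10: rhs = 0, matching y values: 0 (1 points).
  x = 11: rhs = 4, matching y values: 2, 21 (2 points).
  x = 12: rhs = 5, matching y values: none (0 points).
  x = 13: rhs = 9, matching y values: 3, 20 (2 points).
  x = 14: rhs = 22, matching y values: none (0 points).
  x = 15: rhs = 4, matching y values: 2, 21 (2 points).
  x = 16: rhs = 7, matching y values: none (0 points).
  x = 17: rhs = 14, matching y values: none (0 points).
  x = 18: rhs = 8, matching y values: 10, 13 (2 points).
  x = 19: rhs = 18, matching y values: 8, 15 (2 points).
  x = 20: rhs = 4, matching y values: 2, 21 (2 points).
  x = 21: rhs = 18, matching y values: 8, 15 (2 points).
  x = 22: rhs = 20, matching y values: none (0 points).
Total affine count: 25.
Full point count |E(F_23)| = 25 + 1 = 26.
Hasse bound: |26 − (23+1)| = |2| = 2 ≤ 2√23 ≈ 9.5917 ✓.


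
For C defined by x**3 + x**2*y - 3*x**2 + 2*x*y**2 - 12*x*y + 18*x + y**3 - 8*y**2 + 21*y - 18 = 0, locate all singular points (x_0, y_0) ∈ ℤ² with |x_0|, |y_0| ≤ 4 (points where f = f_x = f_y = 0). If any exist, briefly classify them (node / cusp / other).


Singular points: {(0, 3)}; classification: cusp.

Compute partial derivatives:
  f_x = 3*x**2 + 2*x*y - 6*x + 2*y**2 - 12*y + 18.
  f_y = x**2 + 4*x*y - 12*x + 3*y**2 - 16*y + 21.
Scan x_0 ∈ {−4, ..., 4}. For each x_0, f_y(x_0, y) is a polynomial in y; find its integer roots y ∈ {−4, ..., 4}, then test f_x and f at those candidates.
  x = -4: f_y(-4, y) = 3*y**2 - 32*y + 85; no integer root y with |y| ≤ 4.
  x = -3: f_y(-3, y) = 3*y**2 - 28*y + 66; no integer root y with |y| ≤ 4.
  x = -2: f_y(-2, y) = 3*y**2 - 24*y + 49; no integer root y with |y| ≤ 4.
  x = -1: f_y(-1, y) = 3*y**2 - 20*y + 34; no integer root y with |y| ≤ 4.
  x = 0: f_y(0, y) = 3*y**2 - 16*y + 21; vanishes at y ∈ {3}. (0, 3): f_x = 0, f = 0 — SINGULAR.
  x = 1: f_y(1, y) = 3*y**2 - 12*y + 10; no integer root y with |y| ≤ 4.
  x = 2: f_y(2, y) = 3*y**2 - 8*y + 1; no integer root y with |y| ≤ 4.
  x = 3: f_y(3, y) = 3*y**2 - 4*y - 6; no integer root y with |y| ≤ 4.
  x = 4: f_y(4, y) = 3*y**2 - 11; no integer root y with |y| ≤ 4.
Only singular point on the grid: (0, 3).
Classify: substitute x = 0 + u, y = 3 + v and expand: f = u**3 + u**2*v + 2*u*v**2 + v**3 + v**2.
No constant or linear terms (consistent with a singular point). Quadratic part: v**2. Cubic part: u**3 + u**2*v + 2*u*v**2 + v**3.
The quadratic part v**2 is a perfect square, so there is a single (double) tangent line v = 0, i.e. y = 3. Restricting the cubic part to that line (v = 0) leaves u**3 ≠ 0, so f is not divisible by v and the branch is v² ≈ -u**3 to lowest order — this is a cusp.
Classification: cusp.


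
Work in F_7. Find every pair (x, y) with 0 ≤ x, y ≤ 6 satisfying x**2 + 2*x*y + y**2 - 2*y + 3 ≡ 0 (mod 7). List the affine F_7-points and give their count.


Affine F_7-points: {(2, 0), (2, 5), (4, 2), (4, 6), (5, 0), (5, 6), (6, 2)}; count = 7.

For each of the 49 pairs (x, y) ∈ F_7², evaluate f(x, y) mod 7. Record the zeros.
  x = 0: [0↦3, 1↦2, 2↦3, 3↦6, 4↦4, 5↦4, 6↦6]  zeros at y ∈ ∅
  x = 1: [0↦4, 1↦5, 2↦1, 3↦6, 4↦6, 5↦1, 6↦5]  zeros at y ∈ ∅
  x = 2: [0↦0, 1↦3, 2↦1, 3↦1, 4↦3, 5↦0, 6↦6]  zeros at y ∈ {0, 5}
  x = 3: [0↦5, 1↦3, 2↦3, 3↦5, 4↦2, 5↦1, 6↦2]  zeros at y ∈ ∅
  x = 4: [0↦5, 1↦5, 2↦0, 3↦4, 4↦3, 5↦4, 6↦0]  zeros at y ∈ {2, 6}
  x = 5: [0↦0, 1↦2, 2↦6, 3↦5, 4↦6, 5↦2, 6↦0]  zeros at y ∈ {0, 6}
  x = 6: [0↦4, 1↦1, 2↦0, 3↦1, 4↦4, 5↦2, 6↦2]  zeros at y ∈ {2}
Collecting zeros: affine points = {(2, 0), (2, 5), (4, 2), (4, 6), (5, 0), (5, 6), (6, 2)}.
Total count |C(F_7)_aff| = 7.


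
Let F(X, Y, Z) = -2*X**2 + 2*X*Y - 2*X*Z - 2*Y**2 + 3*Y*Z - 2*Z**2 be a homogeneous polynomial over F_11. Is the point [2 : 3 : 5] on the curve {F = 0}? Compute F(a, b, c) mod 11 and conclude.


F(2,3,5) ≡ 5 (mod 11); P is NOT on the curve.

Evaluate F(2, 3, 5) term-by-term (mod 11).
  -2*X**2 ↦ -2·4·1·1 = -8
  2*X*Y ↦ 2·2·3·1 = 12
  -2*X*Z ↦ -2·2·1·5 = -20
  -2*Y**2 ↦ -2·1·9·1 = -18
  3*Y*Z ↦ 3·1·3·5 = 45
  -2*Z**2 ↦ -2·1·1·25 = -50
Sum: F(2, 3, 5) = (-8) + (12) + (-20) + (-18) + (45) + (-50) = -39.
Reducing mod 11: -39 ≡ 5 (mod 11).
Since F(a, b, c) ≡ 5 ≠ 0 (mod 11), P does NOT lie on the curve.


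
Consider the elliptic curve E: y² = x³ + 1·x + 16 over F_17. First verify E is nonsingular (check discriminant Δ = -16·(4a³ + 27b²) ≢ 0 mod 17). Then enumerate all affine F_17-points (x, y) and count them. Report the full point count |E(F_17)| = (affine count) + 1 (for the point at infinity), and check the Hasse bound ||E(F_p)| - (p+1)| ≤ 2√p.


Affine points = {(0, 4), (0, 13), (1, 1), (1, 16), (2, 3), (2, 14), (4, 4), (4, 13), (6, 0), (7, 3), (7, 14), (8, 3), (8, 14), (11, 7), (11, 10), (13, 4), (13, 13)}; affine count = 17; |E(F_17)| = 18.

Discriminant check: Δ ∝ 4a³ + 27b² = 4·1³ + 27·16² = 4·1 + 27·256 ≡ 14 (mod 17). Nonzero ⇒ E is nonsingular.
For each x ∈ F_17, compute rhs = x³ + 1·x + 16 mod 17, then count y ∈ F_17 with y² ≡ rhs.
  x = 0: rhs = 16, matching y values: 4, 13 (2 points).
  x = 1: rhs = 1, matching y values: 1, 16 (2 points).
  x = 2: rhs = 9, matching y values: 3, 14 (2 points).
  x = 3: rhs = 12, matching y values: none (0 points).
  x = 4: rhs = 16, matching y values: 4, 13 (2 points).
  x = 5: rhs = 10, matching y values: none (0 points).
  x = 6: rhs = 0, matching y values: 0 (1 points).
  x = 7: rhs = 9, matching y values: 3, 14 (2 points).
  x = 8: rhs = 9, matching y values: 3, 14 (2 points).
  x = 9: rhs = 6, matching y values: none (0 points).
  x = 10: rhs = 6, matching y values: none (0 points).
  x = 11: rhs = 15, matching y values: 7, 10 (2 points).
  x = 12: rhs = 5, matching y values: none (0 points).
  x = 13: rhs = 16, matching y values: 4, 13 (2 points).
  x = 14: rhs = 3, matching y values: none (0 points).
  x = 15: rhs = 6, matching y values: none (0 points).
  x = 16: rhs = 14, matching y values: none (0 points).
Total affine count: 17.
Full point count |E(F_17)| = 17 + 1 = 18.
Hasse bound: |18 − (17+1)| = |0| = 0 ≤ 2√17 ≈ 8.2462 ✓.


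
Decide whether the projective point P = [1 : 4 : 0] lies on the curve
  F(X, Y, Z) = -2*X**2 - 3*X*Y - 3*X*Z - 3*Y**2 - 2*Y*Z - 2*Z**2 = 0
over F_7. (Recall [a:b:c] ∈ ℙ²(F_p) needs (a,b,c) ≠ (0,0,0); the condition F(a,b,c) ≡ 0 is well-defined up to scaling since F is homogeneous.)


F(1,4,0) ≡ 1 (mod 7); P is NOT on the curve.

Evaluate F(1, 4, 0) term-by-term (mod 7).
  -2*X**2 ↦ -2·1·1·1 = -2
  -3*X*Y ↦ -3·1·4·1 = -12
  -3*X*Z ↦ -3·1·1·0 = 0
  -3*Y**2 ↦ -3·1·16·1 = -48
  -2*Y*Z ↦ -2·1·4·0 = 0
  -2*Z**2 ↦ -2·1·1·0 = 0
Sum: F(1, 4, 0) = (-2) + (-12) + (0) + (-48) + (0) + (0) = -62.
Reducing mod 7: -62 ≡ 1 (mod 7).
Since F(a, b, c) ≡ 1 ≠ 0 (mod 7), P does NOT lie on the curve.


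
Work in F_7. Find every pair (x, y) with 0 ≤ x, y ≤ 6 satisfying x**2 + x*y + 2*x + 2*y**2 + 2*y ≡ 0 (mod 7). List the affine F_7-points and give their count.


Affine F_7-points: {(0, 0), (0, 6), (2, 1), (2, 4), (5, 0), (6, 4), (6, 6)}; count = 7.

For each of the 49 pairs (x, y) ∈ F_7², evaluate f(x, y) mod 7. Record the zeros.
  x = 0: [0↦0, 1↦4, 2↦5, 3↦3, 4↦5, 5↦4, 6↦0]  zeros at y ∈ {0, 6}
  x = 1: [0↦3, 1↦1, 2↦3, 3↦2, 4↦5, 5↦5, 6↦2]  zeros at y ∈ ∅
  x = 2: [0↦1, 1↦0, 2↦3, 3↦3, 4↦0, 5↦1, 6↦6]  zeros at y ∈ {1, 4}
  x = 3: [0↦1, 1↦1, 2↦5, 3↦6, 4↦4, 5↦6, 6↦5]  zeros at y ∈ ∅
  x = 4: [0↦3, 1↦4, 2↦2, 3↦4, 4↦3, 5↦6, 6↦6]  zeros at y ∈ ∅
  x = 5: [0↦0, 1↦2, 2↦1, 3↦4, 4↦4, 5↦1, 6↦2]  zeros at y ∈ {0}
  x = 6: [0↦6, 1↦2, 2↦2, 3↦6, 4↦0, 5↦5, 6↦0]  zeros at y ∈ {4, 6}
Collecting zeros: affine points = {(0, 0), (0, 6), (2, 1), (2, 4), (5, 0), (6, 4), (6, 6)}.
Total count |C(F_7)_aff| = 7.


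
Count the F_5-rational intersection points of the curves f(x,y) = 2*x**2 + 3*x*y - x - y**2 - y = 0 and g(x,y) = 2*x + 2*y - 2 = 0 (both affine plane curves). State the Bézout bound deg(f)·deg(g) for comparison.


Common zeros: {(2, 4), (3, 3)}; count = 2; Bézout bound = 2.

deg(f) = 2, deg(g) = 1, so Bézout bound = 2.
Scan x ∈ F_5. For each x, list the y ∈ F_5 with f(x, y) ≡ 0 and those with g(x, y) ≡ 0 (mod 5); the common zeros in that column are the intersection.
  x = 0: f ≡ 0 at y ∈ {0, 4}; g ≡ 0 at y ∈ {1}; common: ∅.
  x = 1: f ≡ 0 at y ∈ ∅; g ≡ 0 at y ∈ {0}; common: ∅.
  x = 2: f ≡ 0 at y ∈ {1, 4}; g ≡ 0 at y ∈ {4}; common: {4}.
  x = 3: f ≡ 0 at y ∈ {0, 3}; g ≡ 0 at y ∈ {3}; common: {3}.
  x = 4: f ≡ 0 at y ∈ ∅; g ≡ 0 at y ∈ {2}; common: ∅.
Collecting: common zeros = {(2, 4), (3, 3)}, so the count is 2.
Comparison with the Bézout bound: 2 ≤ 2 = deg(f)·deg(g), as expected for curves with no common component (the bound is attained).


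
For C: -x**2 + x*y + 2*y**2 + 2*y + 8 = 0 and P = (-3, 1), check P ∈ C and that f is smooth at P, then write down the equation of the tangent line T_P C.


Tangent line at P: 7*x + 3*y + 18 = 0.

Step 1: f(-3, 1) = 0, so P lies on C.
Step 2: partial derivatives
  f_x(x, y) = -2*x + y, f_y(x, y) = x + 4*y + 2.
  f_x(P) = 7, f_y(P) = 3 (gradient nonzero, so P is smooth).
Step 3: tangent line at P: 7·(x − -3) + 3·(y − 1) = 0.
Expanding: 7*x + 3*y + 18 = 0.


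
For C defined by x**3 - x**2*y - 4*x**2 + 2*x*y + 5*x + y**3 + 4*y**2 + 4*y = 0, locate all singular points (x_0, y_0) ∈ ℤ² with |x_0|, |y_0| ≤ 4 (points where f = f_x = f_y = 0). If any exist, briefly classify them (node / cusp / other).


Singular points: {(1, -1)}; classification: cusp.

Compute partial derivatives:
  f_x = 3*x**2 - 2*x*y - 8*x + 2*y + 5.
  f_y = -x**2 + 2*x + 3*y**2 + 8*y + 4.
Scan x_0 ∈ {−4, ..., 4}. For each x_0, f_y(x_0, y) is a polynomial in y; find its integer roots y ∈ {−4, ..., 4}, then test f_x and f at those candidates.
  x = -4: f_y(-4, y) = 3*y**2 + 8*y - 20; no integer root y with |y| ≤ 4.
  x = -3: f_y(-3, y) = 3*y**2 + 8*y - 11; vanishes at y ∈ {1}. (-3, 1): f_x = 64 ≠ 0.
  x = -2: f_y(-2, y) = 3*y**2 + 8*y - 4; no integer root y with |y| ≤ 4.
  x = -1: f_y(-1, y) = 3*y**2 + 8*y + 1; no integer root y with |y| ≤ 4.
  x = 0: f_y(0, y) = 3*y**2 + 8*y + 4; vanishes at y ∈ {-2}. (0, -2): f_x = 1 ≠ 0.
  x = 1: f_y(1, y) = 3*y**2 + 8*y + 5; vanishes at y ∈ {-1}. (1, -1): f_x = 0, f = 0 — SINGULAR.
  x = 2: f_y(2, y) = 3*y**2 + 8*y + 4; vanishes at y ∈ {-2}. (2, -2): f_x = 5 ≠ 0.
  x = 3: f_y(3, y) = 3*y**2 + 8*y + 1; no integer root y with |y| ≤ 4.
  x = 4: f_y(4, y) = 3*y**2 + 8*y - 4; no integer root y with |y| ≤ 4.
Only singular point on the grid: (1, -1).
Classify: substitute x = 1 + u, y = -1 + v and expand: f = u**3 - u**2*v + v**3 + v**2.
No constant or linear terms (consistent with a singular point). Quadratic part: v**2. Cubic part: u**3 - u**2*v + v**3.
The quadratic part v**2 is a perfect square, so there is a single (double) tangent line v = 0, i.e. y = -1. Restricting the cubic part to that line (v = 0) leaves u**3 ≠ 0, so f is not divisible by v and the branch is v² ≈ -u**3 to lowest order — this is a cusp.
Classification: cusp.


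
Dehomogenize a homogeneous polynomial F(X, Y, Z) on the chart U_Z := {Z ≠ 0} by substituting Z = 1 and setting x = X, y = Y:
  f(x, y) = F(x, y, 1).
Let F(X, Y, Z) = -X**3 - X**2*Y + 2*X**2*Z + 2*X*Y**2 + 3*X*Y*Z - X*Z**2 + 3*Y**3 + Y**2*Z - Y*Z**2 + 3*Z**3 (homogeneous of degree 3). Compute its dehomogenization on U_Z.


f(x, y) = -x**3 - x**2*y + 2*x**2 + 2*x*y**2 + 3*x*y - x + 3*y**3 + y**2 - y + 3

On U_Z we set Z = 1. Each monomial c·X^i·Y^j·Z^k in F becomes c·x^i·y^j·1^k = c·x^i·y^j.
Substituting Z = 1: F(X, Y, 1) = -x**3 - x**2*y + 2*x**2 + 2*x*y**2 + 3*x*y - x + 3*y**3 + y**2 - y + 3.
Note: deg(f) ≤ deg(F) = 3; strict inequality happens when F is divisible by Z (lost terms).


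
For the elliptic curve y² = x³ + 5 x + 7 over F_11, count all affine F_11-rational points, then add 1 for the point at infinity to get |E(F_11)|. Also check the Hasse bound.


Affine points = {(2, 5), (2, 6), (3, 4), (3, 7), (4, 5), (4, 6), (5, 5), (5, 6), (6, 0), (7, 0), (8, 3), (8, 8), (9, 0), (10, 1), (10, 10)}; affine count = 15; |E(F_11)| = 16.

Discriminant check: Δ ∝ 4a³ + 27b² = 4·5³ + 27·7² = 4·125 + 27·49 ≡ 8 (mod 11). Nonzero ⇒ E is nonsingular.
For each x ∈ F_11, compute rhs = x³ + 5·x + 7 mod 11, then count y ∈ F_11 with y² ≡ rhs.
  x = 0: rhs = 7, matching y values: none (0 points).
  x = 1: rhs = 2, matching y values: none (0 points).
  x = 2: rhs = 3, matching y values: 5, 6 (2 points).
  x = 3: rhs = 5, matching y values: 4, 7 (2 points).
  x = 4: rhs = 3, matching y values: 5, 6 (2 points).
  x = 5: rhs = 3, matching y values: 5, 6 (2 points).
  x = 6: rhs = 0, matching y values: 0 (1 points).
  x = 7: rhs = 0, matching y values: 0 (1 points).
  x = 8: rhs = 9, matching y values: 3, 8 (2 points).
  x = 9: rhs = 0, matching y values: 0 (1 points).
  x = 10: rhs = 1, matching y values: 1, 10 (2 points).
Total affine count: 15.
Full point count |E(F_11)| = 15 + 1 = 16.
Hasse bound: |16 − (11+1)| = |4| = 4 ≤ 2√11 ≈ 6.6332 ✓.


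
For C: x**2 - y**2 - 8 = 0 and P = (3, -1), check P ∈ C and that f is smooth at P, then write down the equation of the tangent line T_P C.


Tangent line at P: 6*x + 2*y - 16 = 0.

Step 1: f(3, -1) = 0, so P lies on C.
Step 2: partial derivatives
  f_x(x, y) = 2*x, f_y(x, y) = -2*y.
  f_x(P) = 6, f_y(P) = 2 (gradient nonzero, so P is smooth).
Step 3: tangent line at P: 6·(x − 3) + 2·(y − -1) = 0.
Expanding: 6*x + 2*y - 16 = 0.


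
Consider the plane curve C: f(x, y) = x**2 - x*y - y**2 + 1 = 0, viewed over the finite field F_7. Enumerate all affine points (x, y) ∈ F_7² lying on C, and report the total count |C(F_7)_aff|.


Affine F_7-points: {(0, 1), (0, 6), (1, 1), (1, 5), (3, 2), (4, 5), (6, 2), (6, 6)}; count = 8.

For each of the 49 pairs (x, y) ∈ F_7², evaluate f(x, y) mod 7. Record the zeros.
  x = 0: [0↦1, 1↦0, 2↦4, 3↦6, 4↦6, 5↦4, 6↦0]  zeros at y ∈ {1, 6}
  x = 1: [0↦2, 1↦0, 2↦3, 3↦4, 4↦3, 5↦0, 6↦2]  zeros at y ∈ {1, 5}
  x = 2: [0↦5, 1↦2, 2↦4, 3↦4, 4↦2, 5↦5, 6↦6]  zeros at y ∈ ∅
  x = 3: [0↦3, 1↦6, 2↦0, 3↦6, 4↦3, 5↦5, 6↦5]  zeros at y ∈ {2}
  x = 4: [0↦3, 1↦5, 2↦5, 3↦3, 4↦6, 5↦0, 6↦6]  zeros at y ∈ {5}
  x = 5: [0↦5, 1↦6, 2↦5, 3↦2, 4↦4, 5↦4, 6↦2]  zeros at y ∈ ∅
  x = 6: [0↦2, 1↦2, 2↦0, 3↦3, 4↦4, 5↦3, 6↦0]  zeros at y ∈ {2, 6}
Collecting zeros: affine points = {(0, 1), (0, 6), (1, 1), (1, 5), (3, 2), (4, 5), (6, 2), (6, 6)}.
Total count |C(F_7)_aff| = 8.


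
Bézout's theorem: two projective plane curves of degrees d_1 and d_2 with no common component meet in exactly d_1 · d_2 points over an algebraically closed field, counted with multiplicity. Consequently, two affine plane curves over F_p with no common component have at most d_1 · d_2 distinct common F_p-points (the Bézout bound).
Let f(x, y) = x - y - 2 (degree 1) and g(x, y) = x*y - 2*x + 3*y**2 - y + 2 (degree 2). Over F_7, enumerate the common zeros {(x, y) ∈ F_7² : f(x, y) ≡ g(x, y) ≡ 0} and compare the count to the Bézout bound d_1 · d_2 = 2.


Common zeros: ∅; count = 0; Bézout bound = 2.

deg(f) = 1, deg(g) = 2, so Bézout bound = 2.
Scan x ∈ F_7. For each x, list the y ∈ F_7 with f(x, y) ≡ 0 and those with g(x, y) ≡ 0 (mod 7); the common zeros in that column are the intersection.
  x = 0: f ≡ 0 at y ∈ {5}; g ≡ 0 at y ∈ ∅; common: ∅.
  x = 1: f ≡ 0 at y ∈ {6}; g ≡ 0 at y ∈ {0}; common: ∅.
  x = 2: f ≡ 0 at y ∈ {0}; g ≡ 0 at y ∈ {3, 6}; common: ∅.
  x = 3: f ≡ 0 at y ∈ {1}; g ≡ 0 at y ∈ ∅; common: ∅.
  x = 4: f ≡ 0 at y ∈ {2}; g ≡ 0 at y ∈ {1, 5}; common: ∅.
  x = 5: f ≡ 0 at y ∈ {3}; g ≡ 0 at y ∈ {4}; common: ∅.
  x = 6: f ≡ 0 at y ∈ {4}; g ≡ 0 at y ∈ ∅; common: ∅.
Collecting: common zeros = ∅, so the count is 0.
Comparison with the Bézout bound: 0 ≤ 2 = deg(f)·deg(g), as expected for curves with no common component (the affine F_7-count falls short of the bound because intersections may lie at infinity, over extension fields, or carry multiplicity).


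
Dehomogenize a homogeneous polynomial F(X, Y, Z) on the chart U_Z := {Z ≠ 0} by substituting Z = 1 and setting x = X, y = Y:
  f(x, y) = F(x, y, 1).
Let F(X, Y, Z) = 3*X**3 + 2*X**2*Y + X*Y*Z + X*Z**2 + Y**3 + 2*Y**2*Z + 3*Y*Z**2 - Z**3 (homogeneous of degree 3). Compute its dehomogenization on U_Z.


f(x, y) = 3*x**3 + 2*x**2*y + x*y + x + y**3 + 2*y**2 + 3*y - 1

On U_Z we set Z = 1. Each monomial c·X^i·Y^j·Z^k in F becomes c·x^i·y^j·1^k = c·x^i·y^j.
Substituting Z = 1: F(X, Y, 1) = 3*x**3 + 2*x**2*y + x*y + x + y**3 + 2*y**2 + 3*y - 1.
Note: deg(f) ≤ deg(F) = 3; strict inequality happens when F is divisible by Z (lost terms).


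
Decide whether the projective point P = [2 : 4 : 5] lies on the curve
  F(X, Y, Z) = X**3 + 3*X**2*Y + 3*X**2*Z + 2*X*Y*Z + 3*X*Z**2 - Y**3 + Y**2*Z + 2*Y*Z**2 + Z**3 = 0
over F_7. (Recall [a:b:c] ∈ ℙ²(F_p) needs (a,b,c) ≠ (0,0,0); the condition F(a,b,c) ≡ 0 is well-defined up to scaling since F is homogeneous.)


F(2,4,5) ≡ 1 (mod 7); P is NOT on the curve.

Evaluate F(2, 4, 5) term-by-term (mod 7).
  X**3 ↦ 1·8·1·1 = 8
  3*X**2*Y ↦ 3·4·4·1 = 48
  3*X**2*Z ↦ 3·4·1·5 = 60
  2*X*Y*Z ↦ 2·2·4·5 = 80
  3*X*Z**2 ↦ 3·2·1·25 = 150
  -Y**3 ↦ -1·1·64·1 = -64
  Y**2*Z ↦ 1·1·16·5 = 80
  2*Y*Z**2 ↦ 2·1·4·25 = 200
  Z**3 ↦ 1·1·1·125 = 125
Sum: F(2, 4, 5) = (8) + (48) + (60) + (80) + (150) + (-64) + (80) + (200) + (125) = 687.
Reducing mod 7: 687 ≡ 1 (mod 7).
Since F(a, b, c) ≡ 1 ≠ 0 (mod 7), P does NOT lie on the curve.


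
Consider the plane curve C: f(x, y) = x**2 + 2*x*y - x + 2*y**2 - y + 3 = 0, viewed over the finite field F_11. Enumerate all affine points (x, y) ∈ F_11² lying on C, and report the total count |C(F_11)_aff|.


Affine F_11-points: {(6, 0)}; count = 1.

For each of the 121 pairs (x, y) ∈ F_11², evaluate f(x, y) mod 11. Record the zeros.
  x = 0: [0↦3, 1↦4, 2↦9, 3↦7, 4↦9, 5↦4, 6↦3, 7↦6, 8↦2, 9↦2, 10↦6]  zeros at y ∈ ∅
  x = 1: [0↦3, 1↦6, 2↦2, 3↦2, 4↦6, 5↦3, 6↦4, 7↦9, 8↦7, 9↦9, 10↦4]  zeros at y ∈ ∅
  x = 2: [0↦5, 1↦10, 2↦8, 3↦10, 4↦5, 5↦4, 6↦7, 7↦3, 8↦3, 9↦7, 10↦4]  zeros at y ∈ ∅
  x = 3: [0↦9, 1↦5, 2↦5, 3↦9, 4↦6, 5↦7, 6↦1, 7↦10, 8↦1, 9↦7, 10↦6]  zeros at y ∈ ∅
  x = 4: [0↦4, 1↦2, 2↦4, 3↦10, 4↦9, 5↦1, 6↦8, 7↦8, 8↦1, 9↦9, 10↦10]  zeros at y ∈ ∅
  x = 5: [0↦1, 1↦1, 2↦5, 3↦2, 4↦3, 5↦8, 6↦6, 7↦8, 8↦3, 9↦2, 10↦5]  zeros at y ∈ ∅
  x = 6: [0↦0, 1↦2, 2↦8, 3↦7, 4↦10, 5↦6, 6↦6, 7↦10, 8↦7, 9↦8, 10↦2]  zeros at y ∈ {0}
  x = 7: [0↦1, 1↦5, 2↦2, 3↦3, 4↦8, 5↦6, 6↦8, 7↦3, 8↦2, 9↦5, 10↦1]  zeros at y ∈ ∅
  x = 8: [0↦4, 1↦10, 2↦9, 3↦1, 4↦8, 5↦8, 6↦1, 7↦9, 8↦10, 9↦4, 10↦2]  zeros at y ∈ ∅
  x = 9: [0↦9, 1↦6, 2↦7, 3↦1, 4↦10, 5↦1, 6↦7, 7↦6, 8↦9, 9↦5, 10↦5]  zeros at y ∈ ∅
  x = 10: [0↦5, 1↦4, 2↦7, 3↦3, 4↦3, 5↦7, 6↦4, 7↦5, 8↦10, 9↦8, 10↦10]  zeros at y ∈ ∅
Collecting zeros: affine points = {(6, 0)}.
Total count |C(F_11)_aff| = 1.


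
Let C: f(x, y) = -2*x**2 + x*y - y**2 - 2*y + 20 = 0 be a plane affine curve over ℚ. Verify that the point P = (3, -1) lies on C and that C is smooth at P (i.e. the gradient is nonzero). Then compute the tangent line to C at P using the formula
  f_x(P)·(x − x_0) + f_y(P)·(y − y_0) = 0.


Tangent line at P: -13*x + 3*y + 42 = 0.

Step 1: f(3, -1) = 0, so P lies on C.
Step 2: partial derivatives
  f_x(x, y) = -4*x + y, f_y(x, y) = x - 2*y - 2.
  f_x(P) = -13, f_y(P) = 3 (gradient nonzero, so P is smooth).
Step 3: tangent line at P: -13·(x − 3) + 3·(y − -1) = 0.
Expanding: -13*x + 3*y + 42 = 0.


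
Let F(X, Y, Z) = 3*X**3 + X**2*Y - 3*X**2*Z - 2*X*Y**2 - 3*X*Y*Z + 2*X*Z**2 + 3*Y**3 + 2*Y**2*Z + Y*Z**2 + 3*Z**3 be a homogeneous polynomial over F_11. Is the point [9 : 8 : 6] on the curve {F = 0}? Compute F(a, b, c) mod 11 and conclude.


F(9,8,6) ≡ 1 (mod 11); P is NOT on the curve.

Evaluate F(9, 8, 6) term-by-term (mod 11).
  3*X**3 ↦ 3·729·1·1 = 2187
  X**2*Y ↦ 1·81·8·1 = 648
  -3*X**2*Z ↦ -3·81·1·6 = -1458
  -2*X*Y**2 ↦ -2·9·64·1 = -1152
  -3*X*Y*Z ↦ -3·9·8·6 = -1296
  2*X*Z**2 ↦ 2·9·1·36 = 648
  3*Y**3 ↦ 3·1·512·1 = 1536
  2*Y**2*Z ↦ 2·1·64·6 = 768
  Y*Z**2 ↦ 1·1·8·36 = 288
  3*Z**3 ↦ 3·1·1·216 = 648
Sum: F(9, 8, 6) = (2187) + (648) + (-1458) + (-1152) + (-1296) + (648) + (1536) + (768) + (288) + (648) = 2817.
Reducing mod 11: 2817 ≡ 1 (mod 11).
Since F(a, b, c) ≡ 1 ≠ 0 (mod 11), P does NOT lie on the curve.


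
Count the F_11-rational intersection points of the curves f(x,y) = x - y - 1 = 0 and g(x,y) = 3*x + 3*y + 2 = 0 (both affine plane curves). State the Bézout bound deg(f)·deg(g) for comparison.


Common zeros: {(2, 1)}; count = 1; Bézout bound = 1.

deg(f) = 1, deg(g) = 1, so Bézout bound = 1.
Scan x ∈ F_11. For each x, list the y ∈ F_11 with f(x, y) ≡ 0 and those with g(x, y) ≡ 0 (mod 11); the common zeros in that column are the intersection.
  x = 0: f ≡ 0 at y ∈ {10}; g ≡ 0 at y ∈ {3}; common: ∅.
  x = 1: f ≡ 0 at y ∈ {0}; g ≡ 0 at y ∈ {2}; common: ∅.
  x = 2: f ≡ 0 at y ∈ {1}; g ≡ 0 at y ∈ {1}; common: {1}.
  x = 3: f ≡ 0 at y ∈ {2}; g ≡ 0 at y ∈ {0}; common: ∅.
  x = 4: f ≡ 0 at y ∈ {3}; g ≡ 0 at y ∈ {10}; common: ∅.
  x = 5: f ≡ 0 at y ∈ {4}; g ≡ 0 at y ∈ {9}; common: ∅.
  x = 6: f ≡ 0 at y ∈ {5}; g ≡ 0 at y ∈ {8}; common: ∅.
  x = 7: f ≡ 0 at y ∈ {6}; g ≡ 0 at y ∈ {7}; common: ∅.
  x = 8: f ≡ 0 at y ∈ {7}; g ≡ 0 at y ∈ {6}; common: ∅.
  x = 9: f ≡ 0 at y ∈ {8}; g ≡ 0 at y ∈ {5}; common: ∅.
  x = 10: f ≡ 0 at y ∈ {9}; g ≡ 0 at y ∈ {4}; common: ∅.
Collecting: common zeros = {(2, 1)}, so the count is 1.
Comparison with the Bézout bound: 1 ≤ 1 = deg(f)·deg(g), as expected for curves with no common component (the bound is attained).


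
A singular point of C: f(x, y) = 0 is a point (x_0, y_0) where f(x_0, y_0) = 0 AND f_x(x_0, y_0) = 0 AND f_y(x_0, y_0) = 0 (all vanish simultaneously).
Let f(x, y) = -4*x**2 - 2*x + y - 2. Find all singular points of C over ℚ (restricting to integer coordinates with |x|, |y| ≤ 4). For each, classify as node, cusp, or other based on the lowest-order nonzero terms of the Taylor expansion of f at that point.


No singular points in the scanned grid; C is smooth there.

Compute partial derivatives:
  f_x = -8*x - 2.
  f_y = 1.
f_y = 1 is a nonzero constant, so f_y never vanishes: no point (x, y) can satisfy f = f_x = f_y = 0. In particular no (x, y) ∈ {−4, ..., 4}² is singular; the curve is smooth.


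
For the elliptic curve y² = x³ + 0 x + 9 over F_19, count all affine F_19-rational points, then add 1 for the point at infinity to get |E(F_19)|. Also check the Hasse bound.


Affine points = {(0, 3), (0, 16), (2, 6), (2, 13), (3, 6), (3, 13), (4, 4), (4, 15), (5, 1), (5, 18), (6, 4), (6, 15), (9, 4), (9, 15), (14, 6), (14, 13), (16, 1), (16, 18), (17, 1), (17, 18)}; affine count = 20; |E(F_19)| = 21.

Discriminant check: Δ ∝ 4a³ + 27b² = 4·0³ + 27·9² = 4·0 + 27·81 ≡ 2 (mod 19). Nonzero ⇒ E is nonsingular.
For each x ∈ F_19, compute rhs = x³ + 0·x + 9 mod 19, then count y ∈ F_19 with y² ≡ rhs.
  x = 0: rhs = 9, matching y values: 3, 16 (2 points).
  x = 1: rhs = 10, matching y values: none (0 points).
  x = 2: rhs = 17, matching y values: 6, 13 (2 points).
  x = 3: rhs = 17, matching y values: 6, 13 (2 points).
  x = 4: rhs = 16, matching y values: 4, 15 (2 points).
  x = 5: rhs = 1, matching y values: 1, 18 (2 points).
  x = 6: rhs = 16, matching y values: 4, 15 (2 points).
  x = 7: rhs = 10, matching y values: none (0 points).
  x = 8: rhs = 8, matching y values: none (0 points).
  x = 9: rhs = 16, matching y values: 4, 15 (2 points).
  x = 10: rhs = 2, matching y values: none (0 points).
  x = 11: rhs = 10, matching y values: none (0 points).
  x = 12: rhs = 8, matching y values: none (0 points).
  x = 13: rhs = 2, matching y values: none (0 points).
  x = 14: rhs = 17, matching y values: 6, 13 (2 points).
  x = 15: rhs = 2, matching y values: none (0 points).
  x = 16: rhs = 1, matching y values: 1, 18 (2 points).
  x = 17: rhs = 1, matching y values: 1, 18 (2 points).
  x = 18: rhs = 8, matching y values: none (0 points).
Total affine count: 20.
Full point count |E(F_19)| = 20 + 1 = 21.
Hasse bound: |21 − (19+1)| = |1| = 1 ≤ 2√19 ≈ 8.7178 ✓.


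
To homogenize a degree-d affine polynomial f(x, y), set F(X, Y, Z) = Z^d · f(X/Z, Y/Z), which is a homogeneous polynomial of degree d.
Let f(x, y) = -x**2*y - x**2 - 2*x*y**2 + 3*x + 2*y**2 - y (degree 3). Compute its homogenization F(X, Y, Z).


F(X, Y, Z) = -X**2*Y - X**2*Z - 2*X*Y**2 + 3*X*Z**2 + 2*Y**2*Z - Y*Z**2

deg(f) = 3.
Substitute x = X/Z, y = Y/Z into f, then multiply by Z^3.
  monomial -1·x^2·y^1 ↦ -1·X^2·Y^1·Z^0.
  monomial -1·x^2·y^0 ↦ -1·X^2·Y^0·Z^1.
  monomial -2·x^1·y^2 ↦ -2·X^1·Y^2·Z^0.
  monomial 3·x^1·y^0 ↦ 3·X^1·Y^0·Z^2.
  monomial 2·x^0·y^2 ↦ 2·X^0·Y^2·Z^1.
  monomial -1·x^0·y^1 ↦ -1·X^0·Y^1·Z^2.
Collecting: F(X, Y, Z) = -X**2*Y - X**2*Z - 2*X*Y**2 + 3*X*Z**2 + 2*Y**2*Z - Y*Z**2.


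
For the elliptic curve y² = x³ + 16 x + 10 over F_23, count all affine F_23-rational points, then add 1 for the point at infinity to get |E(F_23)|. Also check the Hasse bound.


Affine points = {(1, 2), (1, 21), (2, 2), (2, 21), (3, 4), (3, 19), (4, 0), (5, 10), (5, 13), (6, 0), (8, 11), (8, 12), (9, 3), (9, 20), (13, 0), (18, 9), (18, 14), (20, 2), (20, 21), (21, 4), (21, 19), (22, 4), (22, 19)}; affine count = 23; |E(F_23)| = 24.

Discriminant check: Δ ∝ 4a³ + 27b² = 4·16³ + 27·10² = 4·4096 + 27·100 ≡ 17 (mod 23). Nonzero ⇒ E is nonsingular.
For each x ∈ F_23, compute rhs = x³ + 16·x + 10 mod 23, then count y ∈ F_23 with y² ≡ rhs.
  x = 0: rhs = 10, matching y values: none (0 points).
  x = 1: rhs = 4, matching y values: 2, 21 (2 points).
  x = 2: rhs = 4, matching y values: 2, 21 (2 points).
  x = 3: rhs = 16, matching y values: 4, 19 (2 points).
  x = 4: rhs = 0, matching y values: 0 (1 points).
  x = 5: rhs = 8, matching y values: 10, 13 (2 points).
  x = 6: rhs = 0, matching y values: 0 (1 points).
  x = 7: rhs = 5, matching y values: none (0 points).
  x = 8: rhs = 6, matching y values: 11, 12 (2 points).
  x = 9: rhs = 9, matching y values: 3, 20 (2 points).
  x = 10: rhs = 20, matching y values: none (0 points).
  x = 11: rhs = 22, matching y values: none (0 points).
  x = 12: rhs = 21, matching y values: none (0 points).
  x = 13: rhs = 0, matching y values: 0 (1 points).
  x = 14: rhs = 11, matching y values: none (0 points).
  x = 15: rhs = 14, matching y values: none (0 points).
  x = 16: rhs = 15, matching y values: none (0 points).
  x = 17: rhs = 20, matching y values: none (0 points).
  x = 18: rhs = 12, matching y values: 9, 14 (2 points).
  x = 19: rhs = 20, matching y values: none (0 points).
  x = 20: rhs = 4, matching y values: 2, 21 (2 points).
  x = 21: rhs = 16, matching y values: 4, 19 (2 points).
  x = 22: rhs = 16, matching y values: 4, 19 (2 points).
Total affine count: 23.
Full point count |E(F_23)| = 23 + 1 = 24.
Hasse bound: |24 − (23+1)| = |0| = 0 ≤ 2√23 ≈ 9.5917 ✓.


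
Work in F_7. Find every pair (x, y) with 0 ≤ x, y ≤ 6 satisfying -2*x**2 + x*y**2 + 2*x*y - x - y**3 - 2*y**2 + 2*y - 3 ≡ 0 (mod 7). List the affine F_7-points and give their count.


Affine F_7-points: {(0, 3), (0, 4), (0, 5), (1, 4), (3, 5), (4, 1)}; count = 6.

For each of the 49 pairs (x, y) ∈ F_7², evaluate f(x, y) mod 7. Record the zeros.
  x = 0: [0↦4, 1↦3, 2↦6, 3↦0, 4↦0, 5↦0, 6↦1]  zeros at y ∈ {3, 4, 5}
  x = 1: [0↦1, 1↦3, 2↦4, 3↦5, 4↦0, 5↦4, 6↦4]  zeros at y ∈ {4}
  x = 2: [0↦1, 1↦6, 2↦5, 3↦6, 4↦3, 5↦4, 6↦3]  zeros at y ∈ ∅
  x = 3: [0↦4, 1↦5, 2↦2, 3↦3, 4↦2, 5↦0, 6↦5]  zeros at y ∈ {5}
  x = 4: [0↦3, 1↦0, 2↦2, 3↦3, 4↦4, 5↦6, 6↦3]  zeros at y ∈ {1}
  x = 5: [0↦5, 1↦5, 2↦5, 3↦6, 4↦2, 5↦1, 6↦4]  zeros at y ∈ ∅
  x = 6: [0↦3, 1↦6, 2↦4, 3↦5, 4↦3, 5↦6, 6↦1]  zeros at y ∈ ∅
Collecting zeros: affine points = {(0, 3), (0, 4), (0, 5), (1, 4), (3, 5), (4, 1)}.
Total count |C(F_7)_aff| = 6.


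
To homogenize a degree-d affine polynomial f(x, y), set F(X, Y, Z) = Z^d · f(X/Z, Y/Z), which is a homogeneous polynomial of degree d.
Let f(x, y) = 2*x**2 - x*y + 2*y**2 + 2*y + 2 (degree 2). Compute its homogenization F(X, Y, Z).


F(X, Y, Z) = 2*X**2 - X*Y + 2*Y**2 + 2*Y*Z + 2*Z**2

deg(f) = 2.
Substitute x = X/Z, y = Y/Z into f, then multiply by Z^2.
  monomial 2·x^2·y^0 ↦ 2·X^2·Y^0·Z^0.
  monomial -1·x^1·y^1 ↦ -1·X^1·Y^1·Z^0.
  monomial 2·x^0·y^2 ↦ 2·X^0·Y^2·Z^0.
  monomial 2·x^0·y^1 ↦ 2·X^0·Y^1·Z^1.
  monomial 2·x^0·y^0 ↦ 2·X^0·Y^0·Z^2.
Collecting: F(X, Y, Z) = 2*X**2 - X*Y + 2*Y**2 + 2*Y*Z + 2*Z**2.


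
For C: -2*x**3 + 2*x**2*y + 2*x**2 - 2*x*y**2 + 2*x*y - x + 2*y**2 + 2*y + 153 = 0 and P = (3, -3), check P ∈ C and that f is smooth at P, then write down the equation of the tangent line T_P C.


Tangent line at P: -103*x + 50*y + 459 = 0.

Step 1: f(3, -3) = 0, so P lies on C.
Step 2: partial derivatives
  f_x(x, y) = -6*x**2 + 4*x*y + 4*x - 2*y**2 + 2*y - 1, f_y(x, y) = 2*x**2 - 4*x*y + 2*x + 4*y + 2.
  f_x(P) = -103, f_y(P) = 50 (gradient nonzero, so P is smooth).
Step 3: tangent line at P: -103·(x − 3) + 50·(y − -3) = 0.
Expanding: -103*x + 50*y + 459 = 0.


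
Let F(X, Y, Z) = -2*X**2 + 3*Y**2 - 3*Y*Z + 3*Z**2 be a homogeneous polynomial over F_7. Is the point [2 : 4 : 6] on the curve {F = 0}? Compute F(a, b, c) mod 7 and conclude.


F(2,4,6) ≡ 6 (mod 7); P is NOT on the curve.

Evaluate F(2, 4, 6) term-by-term (mod 7).
  -2*X**2 ↦ -2·4·1·1 = -8
  3*Y**2 ↦ 3·1·16·1 = 48
  -3*Y*Z ↦ -3·1·4·6 = -72
  3*Z**2 ↦ 3·1·1·36 = 108
Sum: F(2, 4, 6) = (-8) + (48) + (-72) + (108) = 76.
Reducing mod 7: 76 ≡ 6 (mod 7).
Since F(a, b, c) ≡ 6 ≠ 0 (mod 7), P does NOT lie on the curve.


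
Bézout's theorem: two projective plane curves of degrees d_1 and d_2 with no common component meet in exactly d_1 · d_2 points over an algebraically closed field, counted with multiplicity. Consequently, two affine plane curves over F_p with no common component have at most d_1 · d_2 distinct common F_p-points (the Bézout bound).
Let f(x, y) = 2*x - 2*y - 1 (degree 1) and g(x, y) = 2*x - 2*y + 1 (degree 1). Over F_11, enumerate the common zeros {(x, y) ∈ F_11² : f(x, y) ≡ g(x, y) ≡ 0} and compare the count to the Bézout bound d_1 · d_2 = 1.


Common zeros: ∅; count = 0; Bézout bound = 1.

deg(f) = 1, deg(g) = 1, so Bézout bound = 1.
Scan x ∈ F_11. For each x, list the y ∈ F_11 with f(x, y) ≡ 0 and those with g(x, y) ≡ 0 (mod 11); the common zeros in that column are the intersection.
  x = 0: f ≡ 0 at y ∈ {5}; g ≡ 0 at y ∈ {6}; common: ∅.
  x = 1: f ≡ 0 at y ∈ {6}; g ≡ 0 at y ∈ {7}; common: ∅.
  x = 2: f ≡ 0 at y ∈ {7}; g ≡ 0 at y ∈ {8}; common: ∅.
  x = 3: f ≡ 0 at y ∈ {8}; g ≡ 0 at y ∈ {9}; common: ∅.
  x = 4: f ≡ 0 at y ∈ {9}; g ≡ 0 at y ∈ {10}; common: ∅.
  x = 5: f ≡ 0 at y ∈ {10}; g ≡ 0 at y ∈ {0}; common: ∅.
  x = 6: f ≡ 0 at y ∈ {0}; g ≡ 0 at y ∈ {1}; common: ∅.
  x = 7: f ≡ 0 at y ∈ {1}; g ≡ 0 at y ∈ {2}; common: ∅.
  x = 8: f ≡ 0 at y ∈ {2}; g ≡ 0 at y ∈ {3}; common: ∅.
  x = 9: f ≡ 0 at y ∈ {3}; g ≡ 0 at y ∈ {4}; common: ∅.
  x = 10: f ≡ 0 at y ∈ {4}; g ≡ 0 at y ∈ {5}; common: ∅.
Collecting: common zeros = ∅, so the count is 0.
Comparison with the Bézout bound: 0 ≤ 1 = deg(f)·deg(g), as expected for curves with no common component (the affine F_11-count falls short of the bound because intersections may lie at infinity, over extension fields, or carry multiplicity).
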